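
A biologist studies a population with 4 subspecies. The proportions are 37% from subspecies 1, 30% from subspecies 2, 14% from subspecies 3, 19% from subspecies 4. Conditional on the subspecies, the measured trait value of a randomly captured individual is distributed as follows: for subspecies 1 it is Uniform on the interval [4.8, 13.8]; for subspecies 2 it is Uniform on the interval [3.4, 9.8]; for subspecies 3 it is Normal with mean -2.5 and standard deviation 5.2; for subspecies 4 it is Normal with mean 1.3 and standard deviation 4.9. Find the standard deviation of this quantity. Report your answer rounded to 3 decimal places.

5.464

Per component, 1: μ=9.3, E[X²]=93.24; 2: μ=6.6, E[X²]=46.9733; 3: μ=-2.5, E[X²]=33.29; 4: μ=1.3, E[X²]=25.7.
E[X] = 0.37·9.3 + 0.3·6.6 + 0.14·-2.5 + 0.19·1.3 = 5.318.
E[X²] = 0.37·93.24 + 0.3·46.9733 + 0.14·33.29 + 0.19·25.7 = 58.1344.
Var(X) = E[X²] − (E[X])² = 58.1344 − 28.2811 = 29.8533.
SD(X) = √29.8533 = 5.46382.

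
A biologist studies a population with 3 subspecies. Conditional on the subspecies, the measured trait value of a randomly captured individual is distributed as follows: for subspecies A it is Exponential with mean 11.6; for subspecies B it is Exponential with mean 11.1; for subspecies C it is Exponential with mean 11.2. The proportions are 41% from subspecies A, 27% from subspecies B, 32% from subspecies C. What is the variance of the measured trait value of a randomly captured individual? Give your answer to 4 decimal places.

Per component, A: μ=11.6, E[X²]=269.12; B: μ=11.1, E[X²]=246.42; C: μ=11.2, E[X²]=250.88.
E[X] = 0.41·11.6 + 0.27·11.1 + 0.32·11.2 = 11.337.
E[X²] = 0.41·269.12 + 0.27·246.42 + 0.32·250.88 = 257.154.
Var(X) = E[X²] − (E[X])² = 257.154 − 128.528 = 128.627.

128.6266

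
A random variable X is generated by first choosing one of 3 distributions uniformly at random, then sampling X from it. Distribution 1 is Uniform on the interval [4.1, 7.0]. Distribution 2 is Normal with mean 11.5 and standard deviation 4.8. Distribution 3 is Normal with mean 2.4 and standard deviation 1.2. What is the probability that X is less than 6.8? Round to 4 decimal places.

Conditional on each component, P(X < 6.8): 1: 0.931034; 2: 0.163749; 3: 0.999877.
By total probability, P(X < 6.8) = 0.333333·0.931034 + 0.333333·0.163749 + 0.333333·0.999877 = 0.69822.

0.6982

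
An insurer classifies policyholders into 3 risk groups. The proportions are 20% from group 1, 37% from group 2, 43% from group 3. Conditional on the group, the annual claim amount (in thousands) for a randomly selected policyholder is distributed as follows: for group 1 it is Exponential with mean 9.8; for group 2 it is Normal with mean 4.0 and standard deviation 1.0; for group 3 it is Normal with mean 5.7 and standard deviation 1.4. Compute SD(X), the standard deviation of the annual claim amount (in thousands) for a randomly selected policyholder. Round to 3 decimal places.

4.982

Per component, 1: μ=9.8, E[X²]=192.08; 2: μ=4, E[X²]=17; 3: μ=5.7, E[X²]=34.45.
E[X] = 0.2·9.8 + 0.37·4 + 0.43·5.7 = 5.891.
E[X²] = 0.2·192.08 + 0.37·17 + 0.43·34.45 = 59.5195.
Var(X) = E[X²] − (E[X])² = 59.5195 − 34.7039 = 24.8156.
SD(X) = √24.8156 = 4.98153.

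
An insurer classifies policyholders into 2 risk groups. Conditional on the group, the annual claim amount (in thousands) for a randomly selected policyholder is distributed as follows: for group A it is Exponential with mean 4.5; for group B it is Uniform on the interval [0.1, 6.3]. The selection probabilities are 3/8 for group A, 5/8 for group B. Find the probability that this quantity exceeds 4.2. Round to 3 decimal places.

Conditional on each group, P(X > 4.2): A: 0.393241; B: 0.33871.
By total probability, P(X > 4.2) = 0.375·0.393241 + 0.625·0.33871 = 0.359159.

0.359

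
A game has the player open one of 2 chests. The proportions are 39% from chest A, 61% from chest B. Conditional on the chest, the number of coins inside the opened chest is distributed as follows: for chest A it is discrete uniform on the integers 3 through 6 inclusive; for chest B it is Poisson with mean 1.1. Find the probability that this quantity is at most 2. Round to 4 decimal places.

0.5493

Conditional on each chest, P(X ≤ 2): A: 0; B: 0.900416.
By total probability, P(X ≤ 2) = 0.39·0 + 0.61·0.900416 = 0.549254.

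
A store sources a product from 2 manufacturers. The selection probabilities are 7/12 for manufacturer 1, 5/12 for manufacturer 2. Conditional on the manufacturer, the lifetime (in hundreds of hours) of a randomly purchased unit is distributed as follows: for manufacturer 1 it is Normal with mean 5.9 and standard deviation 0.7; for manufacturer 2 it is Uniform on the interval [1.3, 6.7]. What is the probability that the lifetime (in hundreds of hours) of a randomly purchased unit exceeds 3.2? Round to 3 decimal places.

Conditional on each manufacturer, P(X > 3.2): 1: 0.999943; 2: 0.648148.
By total probability, P(X > 3.2) = 0.583333·0.999943 + 0.416667·0.648148 = 0.853362.

0.853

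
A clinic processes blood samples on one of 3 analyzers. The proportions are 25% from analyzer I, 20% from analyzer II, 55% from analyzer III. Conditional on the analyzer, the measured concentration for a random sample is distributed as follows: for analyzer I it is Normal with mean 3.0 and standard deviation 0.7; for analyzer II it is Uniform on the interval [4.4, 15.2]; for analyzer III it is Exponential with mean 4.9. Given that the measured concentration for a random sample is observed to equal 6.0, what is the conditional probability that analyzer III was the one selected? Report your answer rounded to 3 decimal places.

0.640

Likelihoods f(6.0 | ·): I: 5.8532e-05; II: 0.0925926; III: 0.0599811.
Posterior ∝ prior × likelihood. Numerator for III: 0.55·0.0599811 = 0.0329896.
Normalizing constant: 0.25·5.8532e-05 + 0.2·0.0925926 + 0.55·0.0599811 = 0.0515228.
P(III | observation) = 0.0329896 / 0.0515228 = 0.640292.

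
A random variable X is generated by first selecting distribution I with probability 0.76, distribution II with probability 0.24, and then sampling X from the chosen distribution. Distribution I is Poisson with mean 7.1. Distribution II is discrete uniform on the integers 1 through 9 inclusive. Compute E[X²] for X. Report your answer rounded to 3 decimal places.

For each component E[X²] = Var + (mean)², giving I: 57.51; II: 31.6667.
Overall E[X²] = 0.76·57.51 + 0.24·31.6667 = 51.3076.

51.308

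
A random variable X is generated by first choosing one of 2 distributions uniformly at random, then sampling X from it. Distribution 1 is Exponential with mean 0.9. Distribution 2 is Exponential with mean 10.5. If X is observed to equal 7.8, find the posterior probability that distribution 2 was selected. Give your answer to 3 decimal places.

Likelihoods f(7.8 | ·): 1: 0.000191369; 2: 0.0453098.
Posterior ∝ prior × likelihood. Numerator for 2: 0.5·0.0453098 = 0.0226549.
Normalizing constant: 0.5·0.000191369 + 0.5·0.0453098 = 0.0227506.
P(2 | observation) = 0.0226549 / 0.0227506 = 0.995794.

0.996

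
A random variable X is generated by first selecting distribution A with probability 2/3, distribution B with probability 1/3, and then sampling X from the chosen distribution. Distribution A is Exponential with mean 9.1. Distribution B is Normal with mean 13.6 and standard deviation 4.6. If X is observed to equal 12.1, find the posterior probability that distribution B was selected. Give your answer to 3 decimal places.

0.586

Likelihoods f(12.1 | ·): A: 0.029073; B: 0.0822361.
Posterior ∝ prior × likelihood. Numerator for B: 0.333333·0.0822361 = 0.027412.
Normalizing constant: 0.666667·0.029073 + 0.333333·0.0822361 = 0.046794.
P(B | observation) = 0.027412 / 0.046794 = 0.585802.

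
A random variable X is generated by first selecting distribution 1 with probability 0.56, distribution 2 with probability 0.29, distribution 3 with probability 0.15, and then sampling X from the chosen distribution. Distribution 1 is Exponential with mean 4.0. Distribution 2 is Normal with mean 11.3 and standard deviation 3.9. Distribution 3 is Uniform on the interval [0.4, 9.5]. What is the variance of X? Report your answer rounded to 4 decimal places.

24.8902

Per component, 1: μ=4, E[X²]=32; 2: μ=11.3, E[X²]=142.9; 3: μ=4.95, E[X²]=31.4033.
E[X] = 0.56·4 + 0.29·11.3 + 0.15·4.95 = 6.2595.
E[X²] = 0.56·32 + 0.29·142.9 + 0.15·31.4033 = 64.0715.
Var(X) = E[X²] − (E[X])² = 64.0715 − 39.1813 = 24.8902.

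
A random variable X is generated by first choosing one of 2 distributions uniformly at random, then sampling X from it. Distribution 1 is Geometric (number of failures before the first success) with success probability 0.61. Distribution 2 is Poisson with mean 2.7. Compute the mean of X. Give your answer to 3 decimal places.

Component means — 1: 0.639344; 2: 2.7.
E[X] = 0.5·0.639344 + 0.5·2.7 = 1.66967.

1.670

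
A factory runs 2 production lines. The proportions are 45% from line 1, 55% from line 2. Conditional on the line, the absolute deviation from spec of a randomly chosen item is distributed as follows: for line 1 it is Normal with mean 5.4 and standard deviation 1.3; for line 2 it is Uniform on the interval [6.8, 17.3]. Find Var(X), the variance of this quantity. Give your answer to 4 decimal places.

16.7587

Per component, 1: μ=5.4, E[X²]=30.85; 2: μ=12.05, E[X²]=154.39.
E[X] = 0.45·5.4 + 0.55·12.05 = 9.0575.
E[X²] = 0.45·30.85 + 0.55·154.39 = 98.797.
Var(X) = E[X²] − (E[X])² = 98.797 − 82.0383 = 16.7587.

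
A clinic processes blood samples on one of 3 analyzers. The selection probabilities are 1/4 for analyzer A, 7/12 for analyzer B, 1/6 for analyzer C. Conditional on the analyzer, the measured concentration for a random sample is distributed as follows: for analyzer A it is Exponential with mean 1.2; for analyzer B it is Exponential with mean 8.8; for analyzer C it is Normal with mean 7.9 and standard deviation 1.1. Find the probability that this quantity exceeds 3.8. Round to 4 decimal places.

Conditional on each analyzer, P(X > 3.8): A: 0.0421438; B: 0.649327; C: 0.999903.
By total probability, P(X > 3.8) = 0.25·0.0421438 + 0.583333·0.649327 + 0.166667·0.999903 = 0.555961.

0.5560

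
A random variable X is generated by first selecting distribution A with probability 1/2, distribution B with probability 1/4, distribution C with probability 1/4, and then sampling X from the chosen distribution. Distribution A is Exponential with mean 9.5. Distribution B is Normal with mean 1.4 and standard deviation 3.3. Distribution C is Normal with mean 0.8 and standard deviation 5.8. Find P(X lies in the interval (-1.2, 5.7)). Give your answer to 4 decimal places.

0.5066

Conditional on each component, P(-1.2 < X < 5.7): A: 0.451188; B: 0.688334; C: 0.435784.
By total probability, P(-1.2 < X < 5.7) = 0.5·0.451188 + 0.25·0.688334 + 0.25·0.435784 = 0.506624.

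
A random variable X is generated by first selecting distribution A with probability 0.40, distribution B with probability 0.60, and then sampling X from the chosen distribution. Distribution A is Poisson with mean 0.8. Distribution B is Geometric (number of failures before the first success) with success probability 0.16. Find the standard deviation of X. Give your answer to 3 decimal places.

4.976

Per component, A: μ=0.8, E[X²]=1.44; B: μ=5.25, E[X²]=60.375.
E[X] = 0.4·0.8 + 0.6·5.25 = 3.47.
E[X²] = 0.4·1.44 + 0.6·60.375 = 36.801.
Var(X) = E[X²] − (E[X])² = 36.801 − 12.0409 = 24.7601.
SD(X) = √24.7601 = 4.97595.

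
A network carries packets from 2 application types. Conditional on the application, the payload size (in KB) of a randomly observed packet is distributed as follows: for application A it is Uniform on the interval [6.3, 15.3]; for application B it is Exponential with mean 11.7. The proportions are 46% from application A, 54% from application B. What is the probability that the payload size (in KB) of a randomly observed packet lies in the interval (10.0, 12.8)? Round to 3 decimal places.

Conditional on each application, P(10.0 < X < 12.8): A: 0.311111; B: 0.0905418.
By total probability, P(10.0 < X < 12.8) = 0.46·0.311111 + 0.54·0.0905418 = 0.192004.

0.192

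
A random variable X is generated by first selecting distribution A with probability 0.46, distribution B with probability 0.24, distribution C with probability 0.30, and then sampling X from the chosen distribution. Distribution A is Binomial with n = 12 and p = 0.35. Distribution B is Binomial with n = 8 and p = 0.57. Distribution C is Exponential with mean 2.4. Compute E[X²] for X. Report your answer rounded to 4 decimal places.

For each component E[X²] = Var + (mean)², giving A: 20.37; B: 22.7544; C: 11.52.
Overall E[X²] = 0.46·20.37 + 0.24·22.7544 + 0.3·11.52 = 18.2873.

18.2873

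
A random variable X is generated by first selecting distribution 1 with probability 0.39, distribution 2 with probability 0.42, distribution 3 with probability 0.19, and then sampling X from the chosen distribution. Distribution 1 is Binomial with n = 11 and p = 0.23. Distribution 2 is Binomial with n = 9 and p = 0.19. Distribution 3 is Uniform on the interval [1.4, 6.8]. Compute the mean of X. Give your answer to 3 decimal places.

2.484

Component means — 1: 2.53; 2: 1.71; 3: 4.1.
E[X] = 0.39·2.53 + 0.42·1.71 + 0.19·4.1 = 2.4839.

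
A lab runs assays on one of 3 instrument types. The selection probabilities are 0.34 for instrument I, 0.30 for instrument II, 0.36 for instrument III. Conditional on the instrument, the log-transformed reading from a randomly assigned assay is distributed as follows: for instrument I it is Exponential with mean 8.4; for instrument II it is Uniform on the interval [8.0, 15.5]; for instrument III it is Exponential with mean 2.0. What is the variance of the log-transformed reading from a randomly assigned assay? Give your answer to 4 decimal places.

Per component, I: μ=8.4, E[X²]=141.12; II: μ=11.75, E[X²]=142.75; III: μ=2, E[X²]=8.
E[X] = 0.34·8.4 + 0.3·11.75 + 0.36·2 = 7.101.
E[X²] = 0.34·141.12 + 0.3·142.75 + 0.36·8 = 93.6858.
Var(X) = E[X²] − (E[X])² = 93.6858 − 50.4242 = 43.2616.

43.2616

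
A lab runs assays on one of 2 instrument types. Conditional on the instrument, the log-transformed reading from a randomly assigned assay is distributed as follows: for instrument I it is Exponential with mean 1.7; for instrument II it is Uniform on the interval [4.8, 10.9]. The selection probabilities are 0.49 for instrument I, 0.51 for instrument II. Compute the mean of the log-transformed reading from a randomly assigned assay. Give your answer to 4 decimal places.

Component means — I: 1.7; II: 7.85.
E[X] = 0.49·1.7 + 0.51·7.85 = 4.8365.

4.8365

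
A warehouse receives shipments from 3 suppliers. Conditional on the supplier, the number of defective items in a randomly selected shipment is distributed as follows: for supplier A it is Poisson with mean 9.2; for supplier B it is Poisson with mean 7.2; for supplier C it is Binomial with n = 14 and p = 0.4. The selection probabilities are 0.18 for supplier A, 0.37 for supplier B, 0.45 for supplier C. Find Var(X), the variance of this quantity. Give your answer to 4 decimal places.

7.5744

Per component, A: μ=9.2, E[X²]=93.84; B: μ=7.2, E[X²]=59.04; C: μ=5.6, E[X²]=34.72.
E[X] = 0.18·9.2 + 0.37·7.2 + 0.45·5.6 = 6.84.
E[X²] = 0.18·93.84 + 0.37·59.04 + 0.45·34.72 = 54.36.
Var(X) = E[X²] − (E[X])² = 54.36 − 46.7856 = 7.5744.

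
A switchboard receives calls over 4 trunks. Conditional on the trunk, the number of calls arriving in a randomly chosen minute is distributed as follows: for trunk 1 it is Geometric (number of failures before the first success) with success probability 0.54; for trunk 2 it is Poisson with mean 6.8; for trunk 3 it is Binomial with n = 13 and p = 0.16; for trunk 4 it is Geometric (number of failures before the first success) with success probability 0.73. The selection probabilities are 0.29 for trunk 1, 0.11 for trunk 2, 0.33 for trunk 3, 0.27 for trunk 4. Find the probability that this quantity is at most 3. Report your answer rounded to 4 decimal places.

Conditional on each trunk, P(X ≤ 3): 1: 0.955225; 2: 0.0928057; 3: 0.858611; 4: 0.994686.
By total probability, P(X ≤ 3) = 0.29·0.955225 + 0.11·0.0928057 + 0.33·0.858611 + 0.27·0.994686 = 0.839131.

0.8391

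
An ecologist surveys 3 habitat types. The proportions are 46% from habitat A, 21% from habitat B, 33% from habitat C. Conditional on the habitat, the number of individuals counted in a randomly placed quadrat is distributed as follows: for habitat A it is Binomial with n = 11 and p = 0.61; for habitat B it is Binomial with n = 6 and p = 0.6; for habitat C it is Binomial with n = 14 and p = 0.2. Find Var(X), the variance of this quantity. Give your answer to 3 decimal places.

Per component, A: μ=6.71, E[X²]=47.641; B: μ=3.6, E[X²]=14.4; C: μ=2.8, E[X²]=10.08.
E[X] = 0.46·6.71 + 0.21·3.6 + 0.33·2.8 = 4.7666.
E[X²] = 0.46·47.641 + 0.21·14.4 + 0.33·10.08 = 28.2653.
Var(X) = E[X²] − (E[X])² = 28.2653 − 22.7205 = 5.54478.

5.545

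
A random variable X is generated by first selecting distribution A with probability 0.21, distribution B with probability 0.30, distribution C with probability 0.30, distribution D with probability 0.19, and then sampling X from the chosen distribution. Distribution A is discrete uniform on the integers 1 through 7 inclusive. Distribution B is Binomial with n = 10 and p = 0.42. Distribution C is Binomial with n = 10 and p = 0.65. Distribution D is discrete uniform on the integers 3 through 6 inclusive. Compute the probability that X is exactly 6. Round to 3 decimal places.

0.188

Conditional on each component, P(X = 6): A: 0.142857; B: 0.130445; C: 0.237668; D: 0.25.
By total probability, P(X = 6) = 0.21·0.142857 + 0.3·0.130445 + 0.3·0.237668 + 0.19·0.25 = 0.187934.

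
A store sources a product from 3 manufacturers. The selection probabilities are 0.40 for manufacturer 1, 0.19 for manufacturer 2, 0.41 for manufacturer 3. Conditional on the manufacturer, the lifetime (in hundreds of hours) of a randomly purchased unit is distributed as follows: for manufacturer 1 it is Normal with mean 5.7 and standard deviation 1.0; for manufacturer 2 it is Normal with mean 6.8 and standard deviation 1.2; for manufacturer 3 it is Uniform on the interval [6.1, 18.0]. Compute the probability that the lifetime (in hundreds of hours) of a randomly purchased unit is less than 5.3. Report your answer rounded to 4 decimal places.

Conditional on each manufacturer, P(X < 5.3): 1: 0.344578; 2: 0.10565; 3: 0.
By total probability, P(X < 5.3) = 0.4·0.344578 + 0.19·0.10565 + 0.41·0 = 0.157905.

0.1579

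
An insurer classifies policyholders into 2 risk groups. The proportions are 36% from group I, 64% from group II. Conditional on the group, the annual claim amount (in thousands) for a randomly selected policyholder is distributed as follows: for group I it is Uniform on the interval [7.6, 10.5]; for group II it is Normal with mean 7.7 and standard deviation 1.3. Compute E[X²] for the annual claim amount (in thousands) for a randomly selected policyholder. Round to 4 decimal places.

68.7644

For each component E[X²] = Var + (mean)², giving I: 82.6033; II: 60.98.
Overall E[X²] = 0.36·82.6033 + 0.64·60.98 = 68.7644.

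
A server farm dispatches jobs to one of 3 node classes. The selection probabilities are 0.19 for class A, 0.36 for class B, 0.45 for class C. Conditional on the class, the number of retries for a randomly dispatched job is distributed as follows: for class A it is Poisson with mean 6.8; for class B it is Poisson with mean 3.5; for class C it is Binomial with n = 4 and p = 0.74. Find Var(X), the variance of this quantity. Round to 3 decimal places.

Per component, A: μ=6.8, E[X²]=53.04; B: μ=3.5, E[X²]=15.75; C: μ=2.96, E[X²]=9.5312.
E[X] = 0.19·6.8 + 0.36·3.5 + 0.45·2.96 = 3.884.
E[X²] = 0.19·53.04 + 0.36·15.75 + 0.45·9.5312 = 20.0366.
Var(X) = E[X²] − (E[X])² = 20.0366 − 15.0855 = 4.95118.

4.951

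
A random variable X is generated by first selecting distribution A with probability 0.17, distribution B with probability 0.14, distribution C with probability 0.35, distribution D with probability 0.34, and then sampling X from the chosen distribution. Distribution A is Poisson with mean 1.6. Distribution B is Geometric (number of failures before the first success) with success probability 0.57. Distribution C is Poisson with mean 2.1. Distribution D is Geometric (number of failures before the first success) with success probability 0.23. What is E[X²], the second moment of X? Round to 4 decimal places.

12.0103

For each component E[X²] = Var + (mean)², giving A: 4.16; B: 1.89258; C: 6.51; D: 25.7637.
Overall E[X²] = 0.17·4.16 + 0.14·1.89258 + 0.35·6.51 + 0.34·25.7637 = 12.0103.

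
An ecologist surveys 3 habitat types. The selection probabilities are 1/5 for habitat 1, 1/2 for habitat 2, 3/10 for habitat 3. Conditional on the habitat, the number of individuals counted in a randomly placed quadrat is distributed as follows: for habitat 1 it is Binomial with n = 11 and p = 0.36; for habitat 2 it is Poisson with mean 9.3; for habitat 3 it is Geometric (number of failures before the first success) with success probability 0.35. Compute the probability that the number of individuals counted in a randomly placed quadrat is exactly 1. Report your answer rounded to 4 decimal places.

Conditional on each habitat, P(X = 1): 1: 0.0456557; 2: 0.000850245; 3: 0.2275.
By total probability, P(X = 1) = 0.2·0.0456557 + 0.5·0.000850245 + 0.3·0.2275 = 0.0778063.

0.0778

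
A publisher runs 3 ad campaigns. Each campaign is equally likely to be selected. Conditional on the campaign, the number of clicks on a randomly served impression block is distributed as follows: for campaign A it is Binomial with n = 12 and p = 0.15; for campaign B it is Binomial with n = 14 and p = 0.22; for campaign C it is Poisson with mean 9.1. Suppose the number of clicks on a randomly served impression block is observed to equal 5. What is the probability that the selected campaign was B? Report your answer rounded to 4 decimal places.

Likelihoods P(X=5 | ·): A: 0.0192803; B: 0.110263; C: 0.0580692.
Posterior ∝ prior × likelihood. Numerator for B: 0.333333·0.110263 = 0.0367543.
Normalizing constant: 0.333333·0.0192803 + 0.333333·0.110263 + 0.333333·0.0580692 = 0.0625374.
P(B | observation) = 0.0367543 / 0.0625374 = 0.587716.

0.5877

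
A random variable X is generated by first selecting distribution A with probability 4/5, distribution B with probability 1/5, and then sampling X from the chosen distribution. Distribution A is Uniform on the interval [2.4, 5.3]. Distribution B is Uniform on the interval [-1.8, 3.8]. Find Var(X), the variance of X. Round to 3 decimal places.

Per component, A: μ=3.85, E[X²]=15.5233; B: μ=1, E[X²]=3.61333.
E[X] = 0.8·3.85 + 0.2·1 = 3.28.
E[X²] = 0.8·15.5233 + 0.2·3.61333 = 13.1413.
Var(X) = E[X²] − (E[X])² = 13.1413 − 10.7584 = 2.38293.

2.383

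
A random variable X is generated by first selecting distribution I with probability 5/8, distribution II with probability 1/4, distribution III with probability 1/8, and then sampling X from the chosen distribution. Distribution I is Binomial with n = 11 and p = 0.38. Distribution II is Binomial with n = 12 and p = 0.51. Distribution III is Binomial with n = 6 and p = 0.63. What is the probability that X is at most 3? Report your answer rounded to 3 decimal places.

Conditional on each component, P(X ≤ 3): I: 0.34548; II: 0.0638044; III: 0.393669.
By total probability, P(X ≤ 3) = 0.625·0.34548 + 0.25·0.0638044 + 0.125·0.393669 = 0.281085.

0.281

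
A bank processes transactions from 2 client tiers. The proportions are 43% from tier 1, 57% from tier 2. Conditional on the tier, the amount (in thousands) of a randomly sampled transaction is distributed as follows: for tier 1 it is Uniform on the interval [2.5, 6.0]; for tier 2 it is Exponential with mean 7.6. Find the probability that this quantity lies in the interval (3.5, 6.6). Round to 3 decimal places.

Conditional on each tier, P(3.5 < X < 6.6): 1: 0.714286; 2: 0.211338.
By total probability, P(3.5 < X < 6.6) = 0.43·0.714286 + 0.57·0.211338 = 0.427605.

0.428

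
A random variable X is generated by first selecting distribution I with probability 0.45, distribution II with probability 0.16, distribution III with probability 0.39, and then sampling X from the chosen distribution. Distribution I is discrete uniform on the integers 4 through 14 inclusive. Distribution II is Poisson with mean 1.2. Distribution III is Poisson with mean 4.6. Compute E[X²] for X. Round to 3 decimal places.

For each component E[X²] = Var + (mean)², giving I: 91; II: 2.64; III: 25.76.
Overall E[X²] = 0.45·91 + 0.16·2.64 + 0.39·25.76 = 51.4188.

51.419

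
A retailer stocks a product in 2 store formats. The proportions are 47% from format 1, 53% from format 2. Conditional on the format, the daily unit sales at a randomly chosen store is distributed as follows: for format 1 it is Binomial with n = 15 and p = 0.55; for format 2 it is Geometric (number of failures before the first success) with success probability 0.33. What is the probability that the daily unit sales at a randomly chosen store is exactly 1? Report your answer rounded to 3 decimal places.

0.117

Conditional on each format, P(X = 1): 1: 0.000115194; 2: 0.2211.
By total probability, P(X = 1) = 0.47·0.000115194 + 0.53·0.2211 = 0.117237.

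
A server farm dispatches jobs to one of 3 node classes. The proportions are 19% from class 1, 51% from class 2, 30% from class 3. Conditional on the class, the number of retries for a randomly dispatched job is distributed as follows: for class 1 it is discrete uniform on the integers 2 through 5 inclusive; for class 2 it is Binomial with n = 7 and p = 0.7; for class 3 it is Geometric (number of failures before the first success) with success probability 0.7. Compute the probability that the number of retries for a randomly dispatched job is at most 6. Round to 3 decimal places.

0.958

Conditional on each class, P(X ≤ 6): 1: 1; 2: 0.917646; 3: 0.999781.
By total probability, P(X ≤ 6) = 0.19·1 + 0.51·0.917646 + 0.3·0.999781 = 0.957934.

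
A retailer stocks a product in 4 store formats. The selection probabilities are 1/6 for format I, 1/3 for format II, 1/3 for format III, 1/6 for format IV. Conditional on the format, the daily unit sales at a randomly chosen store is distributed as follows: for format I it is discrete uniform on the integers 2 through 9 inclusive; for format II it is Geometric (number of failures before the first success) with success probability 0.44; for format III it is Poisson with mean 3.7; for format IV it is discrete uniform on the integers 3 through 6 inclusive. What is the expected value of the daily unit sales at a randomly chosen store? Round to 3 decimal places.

3.324

Component means — I: 5.5; II: 1.27273; III: 3.7; IV: 4.5.
E[X] = 0.166667·5.5 + 0.333333·1.27273 + 0.333333·3.7 + 0.166667·4.5 = 3.32424.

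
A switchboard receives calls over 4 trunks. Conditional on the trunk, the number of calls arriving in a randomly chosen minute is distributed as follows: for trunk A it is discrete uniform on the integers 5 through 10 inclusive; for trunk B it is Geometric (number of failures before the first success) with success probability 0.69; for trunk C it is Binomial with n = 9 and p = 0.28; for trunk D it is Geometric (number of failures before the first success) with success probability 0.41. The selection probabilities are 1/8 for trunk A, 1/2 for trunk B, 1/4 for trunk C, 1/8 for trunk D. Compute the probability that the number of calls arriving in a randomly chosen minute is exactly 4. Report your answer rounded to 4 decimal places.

0.0469

Conditional on each trunk, P(X = 4): A: 0; B: 0.00637229; C: 0.149853; D: 0.0496812.
By total probability, P(X = 4) = 0.125·0 + 0.5·0.00637229 + 0.25·0.149853 + 0.125·0.0496812 = 0.0468595.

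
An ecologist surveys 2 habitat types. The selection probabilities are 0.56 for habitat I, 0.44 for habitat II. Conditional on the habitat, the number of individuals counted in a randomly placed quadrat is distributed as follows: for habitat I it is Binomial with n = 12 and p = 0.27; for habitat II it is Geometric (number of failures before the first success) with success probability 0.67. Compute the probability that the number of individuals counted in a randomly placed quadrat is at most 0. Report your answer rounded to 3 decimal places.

Conditional on each habitat, P(X ≤ 0): I: 0.022902; II: 0.67.
By total probability, P(X ≤ 0) = 0.56·0.022902 + 0.44·0.67 = 0.307625.

0.308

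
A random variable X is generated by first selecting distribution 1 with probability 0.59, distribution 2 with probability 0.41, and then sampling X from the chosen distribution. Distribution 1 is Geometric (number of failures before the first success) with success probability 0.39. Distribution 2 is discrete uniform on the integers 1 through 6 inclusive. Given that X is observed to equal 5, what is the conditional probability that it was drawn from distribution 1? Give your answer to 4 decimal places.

0.2214

Likelihoods P(X=5 | ·): 1: 0.0329393; 2: 0.166667.
Posterior ∝ prior × likelihood. Numerator for 1: 0.59·0.0329393 = 0.0194342.
Normalizing constant: 0.59·0.0329393 + 0.41·0.166667 = 0.0877675.
P(1 | observation) = 0.0194342 / 0.0877675 = 0.221428.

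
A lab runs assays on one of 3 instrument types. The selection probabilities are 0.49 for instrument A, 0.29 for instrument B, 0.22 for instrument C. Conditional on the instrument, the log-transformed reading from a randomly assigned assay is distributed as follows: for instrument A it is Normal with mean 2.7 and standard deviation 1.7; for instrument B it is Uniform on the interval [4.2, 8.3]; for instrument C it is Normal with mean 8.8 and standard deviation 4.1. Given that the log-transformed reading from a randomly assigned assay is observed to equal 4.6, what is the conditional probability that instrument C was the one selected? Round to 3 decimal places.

Likelihoods f(4.6 | ·): A: 0.125665; B: 0.243902; C: 0.0575781.
Posterior ∝ prior × likelihood. Numerator for C: 0.22·0.0575781 = 0.0126672.
Normalizing constant: 0.49·0.125665 + 0.29·0.243902 + 0.22·0.0575781 = 0.144975.
P(C | observation) = 0.0126672 / 0.144975 = 0.087375.

0.087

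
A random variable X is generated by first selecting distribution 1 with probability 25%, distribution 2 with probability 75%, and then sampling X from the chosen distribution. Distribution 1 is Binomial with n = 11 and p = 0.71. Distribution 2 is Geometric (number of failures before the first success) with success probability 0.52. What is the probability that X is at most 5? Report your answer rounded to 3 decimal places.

0.758

Conditional on each component, P(X ≤ 5): 1: 0.0674377; 2: 0.987769.
By total probability, P(X ≤ 5) = 0.25·0.0674377 + 0.75·0.987769 = 0.757686.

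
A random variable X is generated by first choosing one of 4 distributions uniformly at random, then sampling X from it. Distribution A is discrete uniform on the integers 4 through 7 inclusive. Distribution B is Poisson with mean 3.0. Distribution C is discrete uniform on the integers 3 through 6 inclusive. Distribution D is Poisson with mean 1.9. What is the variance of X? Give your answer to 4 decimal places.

3.7519

Per component, A: μ=5.5, E[X²]=31.5; B: μ=3, E[X²]=12; C: μ=4.5, E[X²]=21.5; D: μ=1.9, E[X²]=5.51.
E[X] = 0.25·5.5 + 0.25·3 + 0.25·4.5 + 0.25·1.9 = 3.725.
E[X²] = 0.25·31.5 + 0.25·12 + 0.25·21.5 + 0.25·5.51 = 17.6275.
Var(X) = E[X²] − (E[X])² = 17.6275 − 13.8756 = 3.75188.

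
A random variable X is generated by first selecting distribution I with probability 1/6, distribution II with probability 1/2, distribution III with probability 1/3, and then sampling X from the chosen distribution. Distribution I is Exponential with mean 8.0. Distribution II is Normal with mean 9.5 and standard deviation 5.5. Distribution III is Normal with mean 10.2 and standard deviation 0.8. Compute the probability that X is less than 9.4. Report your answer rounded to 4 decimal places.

Conditional on each component, P(X < 9.4): I: 0.691181; II: 0.492747; III: 0.158655.
By total probability, P(X < 9.4) = 0.166667·0.691181 + 0.5·0.492747 + 0.333333·0.158655 = 0.414455.

0.4145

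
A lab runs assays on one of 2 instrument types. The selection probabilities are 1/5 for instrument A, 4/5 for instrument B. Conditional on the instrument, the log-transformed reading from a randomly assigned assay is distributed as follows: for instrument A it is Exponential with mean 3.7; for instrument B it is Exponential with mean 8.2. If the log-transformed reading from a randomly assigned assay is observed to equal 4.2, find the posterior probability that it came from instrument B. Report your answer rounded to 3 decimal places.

0.771

Likelihoods f(4.2 | ·): A: 0.0868591; B: 0.0730706.
Posterior ∝ prior × likelihood. Numerator for B: 0.8·0.0730706 = 0.0584565.
Normalizing constant: 0.2·0.0868591 + 0.8·0.0730706 = 0.0758283.
P(B | observation) = 0.0584565 / 0.0758283 = 0.770906.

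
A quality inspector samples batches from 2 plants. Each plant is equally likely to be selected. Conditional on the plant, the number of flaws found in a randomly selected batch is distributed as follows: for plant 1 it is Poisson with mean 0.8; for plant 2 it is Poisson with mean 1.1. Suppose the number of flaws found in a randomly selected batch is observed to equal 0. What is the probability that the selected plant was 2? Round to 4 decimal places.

Likelihoods P(X=0 | ·): 1: 0.449329; 2: 0.332871.
Posterior ∝ prior × likelihood. Numerator for 2: 0.5·0.332871 = 0.166436.
Normalizing constant: 0.5·0.449329 + 0.5·0.332871 = 0.3911.
P(2 | observation) = 0.166436 / 0.3911 = 0.425557.

0.4256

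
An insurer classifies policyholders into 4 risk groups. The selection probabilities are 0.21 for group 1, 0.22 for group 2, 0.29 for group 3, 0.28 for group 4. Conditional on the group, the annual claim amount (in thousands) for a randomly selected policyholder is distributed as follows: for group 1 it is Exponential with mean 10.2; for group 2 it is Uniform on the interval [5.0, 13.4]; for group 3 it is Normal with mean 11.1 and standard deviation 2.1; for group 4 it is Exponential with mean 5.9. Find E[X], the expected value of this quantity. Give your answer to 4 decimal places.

Component means — 1: 10.2; 2: 9.2; 3: 11.1; 4: 5.9.
E[X] = 0.21·10.2 + 0.22·9.2 + 0.29·11.1 + 0.28·5.9 = 9.037.

9.0370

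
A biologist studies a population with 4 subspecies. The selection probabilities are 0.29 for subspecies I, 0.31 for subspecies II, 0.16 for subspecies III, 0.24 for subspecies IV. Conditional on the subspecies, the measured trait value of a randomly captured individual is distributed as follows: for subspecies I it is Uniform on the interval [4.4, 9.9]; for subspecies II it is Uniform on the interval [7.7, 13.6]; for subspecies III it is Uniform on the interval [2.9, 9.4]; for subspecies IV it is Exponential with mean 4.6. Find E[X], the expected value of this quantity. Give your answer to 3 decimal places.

Component means — I: 7.15; II: 10.65; III: 6.15; IV: 4.6.
E[X] = 0.29·7.15 + 0.31·10.65 + 0.16·6.15 + 0.24·4.6 = 7.463.

7.463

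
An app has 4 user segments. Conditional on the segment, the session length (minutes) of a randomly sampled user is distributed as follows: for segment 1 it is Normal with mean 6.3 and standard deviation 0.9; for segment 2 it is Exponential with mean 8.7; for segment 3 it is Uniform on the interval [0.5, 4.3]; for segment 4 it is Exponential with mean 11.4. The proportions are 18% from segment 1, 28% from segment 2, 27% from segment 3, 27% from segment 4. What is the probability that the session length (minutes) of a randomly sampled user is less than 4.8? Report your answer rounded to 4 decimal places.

Conditional on each segment, P(X < 4.8): 1: 0.0477904; 2: 0.424044; 3: 1; 4: 0.343644.
By total probability, P(X < 4.8) = 0.18·0.0477904 + 0.28·0.424044 + 0.27·1 + 0.27·0.343644 = 0.490119.

0.4901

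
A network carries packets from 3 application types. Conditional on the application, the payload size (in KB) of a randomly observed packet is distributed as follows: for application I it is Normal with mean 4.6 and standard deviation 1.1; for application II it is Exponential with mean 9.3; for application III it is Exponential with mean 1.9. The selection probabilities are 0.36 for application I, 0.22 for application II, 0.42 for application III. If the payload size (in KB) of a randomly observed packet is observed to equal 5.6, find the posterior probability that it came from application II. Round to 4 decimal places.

0.1168

Likelihoods f(5.6 | ·): I: 0.239915; II: 0.0588852; III: 0.0276198.
Posterior ∝ prior × likelihood. Numerator for II: 0.22·0.0588852 = 0.0129548.
Normalizing constant: 0.36·0.239915 + 0.22·0.0588852 + 0.42·0.0276198 = 0.110924.
P(II | observation) = 0.0129548 / 0.110924 = 0.116789.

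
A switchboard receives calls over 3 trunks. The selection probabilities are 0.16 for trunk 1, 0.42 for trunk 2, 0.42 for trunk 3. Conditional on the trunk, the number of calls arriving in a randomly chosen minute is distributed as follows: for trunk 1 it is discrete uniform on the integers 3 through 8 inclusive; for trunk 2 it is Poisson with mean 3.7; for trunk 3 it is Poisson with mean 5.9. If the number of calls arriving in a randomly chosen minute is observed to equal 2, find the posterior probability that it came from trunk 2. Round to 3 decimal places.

Likelihoods P(X=2 | ·): 1: 0; 2: 0.169233; 3: 0.04768.
Posterior ∝ prior × likelihood. Numerator for 2: 0.42·0.169233 = 0.0710777.
Normalizing constant: 0.16·0 + 0.42·0.169233 + 0.42·0.04768 = 0.0911033.
P(2 | observation) = 0.0710777 / 0.0911033 = 0.780188.

0.780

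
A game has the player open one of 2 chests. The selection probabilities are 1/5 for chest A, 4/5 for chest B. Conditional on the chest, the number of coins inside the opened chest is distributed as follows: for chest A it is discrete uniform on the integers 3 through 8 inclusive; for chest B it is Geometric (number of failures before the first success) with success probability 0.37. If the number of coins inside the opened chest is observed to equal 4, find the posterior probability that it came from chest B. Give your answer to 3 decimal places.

0.583

Likelihoods P(X=4 | ·): A: 0.166667; B: 0.058286.
Posterior ∝ prior × likelihood. Numerator for B: 0.8·0.058286 = 0.0466288.
Normalizing constant: 0.2·0.166667 + 0.8·0.058286 = 0.0799621.
P(B | observation) = 0.0466288 / 0.0799621 = 0.583136.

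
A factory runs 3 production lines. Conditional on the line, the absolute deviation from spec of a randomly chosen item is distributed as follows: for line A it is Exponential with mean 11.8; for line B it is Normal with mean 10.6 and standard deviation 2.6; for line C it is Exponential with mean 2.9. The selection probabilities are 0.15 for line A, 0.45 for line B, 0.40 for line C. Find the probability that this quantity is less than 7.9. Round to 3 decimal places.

Conditional on each line, P(X < 7.9): A: 0.488031; B: 0.149528; C: 0.934397.
By total probability, P(X < 7.9) = 0.15·0.488031 + 0.45·0.149528 + 0.4·0.934397 = 0.514251.

0.514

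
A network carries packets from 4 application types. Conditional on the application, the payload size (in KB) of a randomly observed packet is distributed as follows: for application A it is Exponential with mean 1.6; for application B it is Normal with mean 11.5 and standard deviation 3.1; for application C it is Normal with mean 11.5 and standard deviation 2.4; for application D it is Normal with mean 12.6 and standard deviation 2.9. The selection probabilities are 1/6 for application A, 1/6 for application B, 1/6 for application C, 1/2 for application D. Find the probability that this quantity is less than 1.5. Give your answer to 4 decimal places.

Conditional on each application, P(X < 1.5): A: 0.608394; B: 0.000628091; C: 1.54543e-05; D: 6.4703e-05.
By total probability, P(X < 1.5) = 0.166667·0.608394 + 0.166667·0.000628091 + 0.166667·1.54543e-05 + 0.5·6.4703e-05 = 0.101539.

0.1015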